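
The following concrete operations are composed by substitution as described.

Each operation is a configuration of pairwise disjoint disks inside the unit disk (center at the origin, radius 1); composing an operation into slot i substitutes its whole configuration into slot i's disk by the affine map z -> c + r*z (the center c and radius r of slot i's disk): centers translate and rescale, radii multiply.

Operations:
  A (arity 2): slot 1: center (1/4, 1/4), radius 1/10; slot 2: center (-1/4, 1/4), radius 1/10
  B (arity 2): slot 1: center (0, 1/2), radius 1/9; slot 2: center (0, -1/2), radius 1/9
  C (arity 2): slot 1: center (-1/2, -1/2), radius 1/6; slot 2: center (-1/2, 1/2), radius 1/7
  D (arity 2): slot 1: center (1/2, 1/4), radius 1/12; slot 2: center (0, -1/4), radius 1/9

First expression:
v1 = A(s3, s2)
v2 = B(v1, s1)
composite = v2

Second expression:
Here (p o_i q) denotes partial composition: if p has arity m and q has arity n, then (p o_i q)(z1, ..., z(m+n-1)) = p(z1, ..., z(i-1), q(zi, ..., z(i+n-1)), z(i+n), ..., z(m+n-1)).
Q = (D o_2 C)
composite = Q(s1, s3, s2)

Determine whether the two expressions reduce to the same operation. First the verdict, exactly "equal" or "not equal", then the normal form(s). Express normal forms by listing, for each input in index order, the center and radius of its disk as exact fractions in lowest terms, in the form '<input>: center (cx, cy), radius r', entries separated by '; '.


The first expression, normalized: s1: center (0, -1/2), radius 1/9; s2: center (-1/36, 19/36), radius 1/90; s3: center (1/36, 19/36), radius 1/90
The second expression, normalized: s1: center (1/2, 1/4), radius 1/12; s2: center (-1/18, -7/36), radius 1/63; s3: center (-1/18, -11/36), radius 1/54
They disagree, so not equal.

not equal; first: s1: center (0, -1/2), radius 1/9; s2: center (-1/36, 19/36), radius 1/90; s3: center (1/36, 19/36), radius 1/90; second: s1: center (1/2, 1/4), radius 1/12; s2: center (-1/18, -7/36), radius 1/63; s3: center (-1/18, -11/36), radius 1/54


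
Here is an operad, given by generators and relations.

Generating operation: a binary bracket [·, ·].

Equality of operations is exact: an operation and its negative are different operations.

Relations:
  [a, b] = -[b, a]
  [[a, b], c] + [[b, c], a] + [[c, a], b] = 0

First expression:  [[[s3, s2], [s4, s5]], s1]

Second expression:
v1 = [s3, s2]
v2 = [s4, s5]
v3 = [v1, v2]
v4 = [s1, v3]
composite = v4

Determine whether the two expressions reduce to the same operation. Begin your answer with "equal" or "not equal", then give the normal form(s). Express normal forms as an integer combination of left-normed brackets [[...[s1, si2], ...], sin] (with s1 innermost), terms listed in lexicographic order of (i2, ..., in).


not equal: they reduce to [[[[s1, s2], s3], s4], s5] - [[[[s1, s2], s3], s5], s4] - [[[[s1, s3], s2], s4], s5] + [[[[s1, s3], s2], s5], s4] - [[[[s1, s4], s5], s2], s3] + [[[[s1, s4], s5], s3], s2] + [[[[s1, s5], s4], s2], s3] - [[[[s1, s5], s4], s3], s2] and -[[[[s1, s2], s3], s4], s5] + [[[[s1, s2], s3], s5], s4] + [[[[s1, s3], s2], s4], s5] - [[[[s1, s3], s2], s5], s4] + [[[[s1, s4], s5], s2], s3] - [[[[s1, s4], s5], s3], s2] - [[[[s1, s5], s4], s2], s3] + [[[[s1, s5], s4], s3], s2]

Reducing the first expression gives [[[[s1, s2], s3], s4], s5] - [[[[s1, s2], s3], s5], s4] - [[[[s1, s3], s2], s4], s5] + [[[[s1, s3], s2], s5], s4] - [[[[s1, s4], s5], s2], s3] + [[[[s1, s4], s5], s3], s2] + [[[[s1, s5], s4], s2], s3] - [[[[s1, s5], s4], s3], s2]
Reducing the second expression gives -[[[[s1, s2], s3], s4], s5] + [[[[s1, s2], s3], s5], s4] + [[[[s1, s3], s2], s4], s5] - [[[[s1, s3], s2], s5], s4] + [[[[s1, s4], s5], s2], s3] - [[[[s1, s4], s5], s3], s2] - [[[[s1, s5], s4], s2], s3] + [[[[s1, s5], s4], s3], s2]
Distinct normal forms: not equal.


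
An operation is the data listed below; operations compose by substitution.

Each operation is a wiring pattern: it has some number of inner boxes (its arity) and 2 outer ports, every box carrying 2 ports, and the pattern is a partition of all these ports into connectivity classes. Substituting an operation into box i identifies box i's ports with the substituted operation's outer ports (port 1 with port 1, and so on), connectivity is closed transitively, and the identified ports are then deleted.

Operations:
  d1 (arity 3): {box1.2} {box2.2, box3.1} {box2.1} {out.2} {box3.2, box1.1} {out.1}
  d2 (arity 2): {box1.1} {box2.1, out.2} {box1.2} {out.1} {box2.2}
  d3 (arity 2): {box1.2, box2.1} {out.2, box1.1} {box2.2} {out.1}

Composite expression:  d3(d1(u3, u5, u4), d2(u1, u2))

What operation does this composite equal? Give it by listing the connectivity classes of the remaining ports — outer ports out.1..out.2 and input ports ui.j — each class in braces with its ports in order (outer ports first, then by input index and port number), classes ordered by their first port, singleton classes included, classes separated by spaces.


{out.1} {out.2} {u1.1} {u1.2} {u2.1} {u2.2} {u3.1, u4.2} {u3.2} {u4.1, u5.2} {u5.1}

Substituting into d3 glues patterns; closure does the rest.
the subtree at d1 composes to {out.1} {out.2} {u3.1, u4.2} {u3.2} {u4.1, u5.2} {u5.1} on (u3, u5, u4); out.j = own outer ports
the subtree at d2 composes to {out.1} {out.2, u2.1} {u1.1} {u1.2} {u2.2} on (u1, u2); out.j = own outer ports
the subtree at d3 composes to {out.1} {out.2} {u1.1} {u1.2} {u2.1} {u2.2} {u3.1, u4.2} {u3.2} {u4.1, u5.2} {u5.1} on (u3, u5, u4, u1, u2); out.j = own outer ports


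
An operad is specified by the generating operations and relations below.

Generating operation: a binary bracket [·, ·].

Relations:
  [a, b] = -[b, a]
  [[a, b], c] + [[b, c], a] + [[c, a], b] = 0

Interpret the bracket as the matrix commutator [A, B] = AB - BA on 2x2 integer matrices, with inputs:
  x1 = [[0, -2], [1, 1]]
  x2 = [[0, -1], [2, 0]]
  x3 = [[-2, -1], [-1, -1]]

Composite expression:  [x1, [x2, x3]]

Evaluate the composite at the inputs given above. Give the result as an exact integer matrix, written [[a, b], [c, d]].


[[5, 13], [4, -5]]

[x2, x3] = [[3, -1], [-2, -3]]
[x1, [x2, x3]] = [[5, 13], [4, -5]]


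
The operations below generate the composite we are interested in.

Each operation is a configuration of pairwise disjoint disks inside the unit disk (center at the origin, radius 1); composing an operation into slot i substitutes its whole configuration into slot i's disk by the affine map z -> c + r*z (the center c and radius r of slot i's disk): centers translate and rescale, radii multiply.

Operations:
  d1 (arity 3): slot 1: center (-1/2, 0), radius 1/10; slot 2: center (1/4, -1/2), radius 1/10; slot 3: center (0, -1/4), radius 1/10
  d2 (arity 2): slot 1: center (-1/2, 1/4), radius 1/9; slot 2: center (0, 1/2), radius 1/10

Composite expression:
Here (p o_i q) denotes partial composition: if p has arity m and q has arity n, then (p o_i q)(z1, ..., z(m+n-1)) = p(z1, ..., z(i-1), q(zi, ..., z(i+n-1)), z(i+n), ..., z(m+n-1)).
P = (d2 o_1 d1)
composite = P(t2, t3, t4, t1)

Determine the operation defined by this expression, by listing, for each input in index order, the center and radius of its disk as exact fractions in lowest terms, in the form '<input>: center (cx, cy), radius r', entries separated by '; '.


Follow each t-input down from d2: c' goes to c + r*c', radius to r*r'.
input t2: composing its 2 substitution steps yields center (-5/9, 1/4), radius 1/90
input t3: composing its 2 substitution steps yields center (-17/36, 7/36), radius 1/90
input t4: composing its 2 substitution steps yields center (-1/2, 2/9), radius 1/90
input t1: composing its 1 substitution step yields center (0, 1/2), radius 1/10

t1: center (0, 1/2), radius 1/10; t2: center (-5/9, 1/4), radius 1/90; t3: center (-17/36, 7/36), radius 1/90; t4: center (-1/2, 2/9), radius 1/90


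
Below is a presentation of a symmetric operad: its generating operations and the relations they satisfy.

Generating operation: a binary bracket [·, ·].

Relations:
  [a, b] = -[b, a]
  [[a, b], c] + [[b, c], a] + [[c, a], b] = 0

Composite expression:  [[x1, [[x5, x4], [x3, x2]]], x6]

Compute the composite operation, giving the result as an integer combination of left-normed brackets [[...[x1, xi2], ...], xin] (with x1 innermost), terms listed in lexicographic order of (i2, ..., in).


Antisymmetry and Jacobi reduce to x1-anchored left-normed brackets.
Composite bracket: [[x1, [[x5, x4], [x3, x2]]], x6]
Full expansion: 32 signed words from ab - ba (2^5 = 32).
Words beginning with x1 determine it all:
  the word x1x2x3x4x5x6 carries sign -1 and contributes -[[[[[x1, x2], x3], x4], x5], x6]
  the word x1x2x3x5x4x6 carries sign +1 and contributes +[[[[[x1, x2], x3], x5], x4], x6]
  the word x1x3x2x4x5x6 carries sign +1 and contributes +[[[[[x1, x3], x2], x4], x5], x6]
  the word x1x3x2x5x4x6 carries sign -1 and contributes -[[[[[x1, x3], x2], x5], x4], x6]
  the word x1x4x5x2x3x6 carries sign +1 and contributes +[[[[[x1, x4], x5], x2], x3], x6]
  the word x1x4x5x3x2x6 carries sign -1 and contributes -[[[[[x1, x4], x5], x3], x2], x6]
  the word x1x5x4x2x3x6 carries sign -1 and contributes -[[[[[x1, x5], x4], x2], x3], x6]
  the word x1x5x4x3x2x6 carries sign +1 and contributes +[[[[[x1, x5], x4], x3], x2], x6]

-[[[[[x1, x2], x3], x4], x5], x6] + [[[[[x1, x2], x3], x5], x4], x6] + [[[[[x1, x3], x2], x4], x5], x6] - [[[[[x1, x3], x2], x5], x4], x6] + [[[[[x1, x4], x5], x2], x3], x6] - [[[[[x1, x4], x5], x3], x2], x6] - [[[[[x1, x5], x4], x2], x3], x6] + [[[[[x1, x5], x4], x3], x2], x6]


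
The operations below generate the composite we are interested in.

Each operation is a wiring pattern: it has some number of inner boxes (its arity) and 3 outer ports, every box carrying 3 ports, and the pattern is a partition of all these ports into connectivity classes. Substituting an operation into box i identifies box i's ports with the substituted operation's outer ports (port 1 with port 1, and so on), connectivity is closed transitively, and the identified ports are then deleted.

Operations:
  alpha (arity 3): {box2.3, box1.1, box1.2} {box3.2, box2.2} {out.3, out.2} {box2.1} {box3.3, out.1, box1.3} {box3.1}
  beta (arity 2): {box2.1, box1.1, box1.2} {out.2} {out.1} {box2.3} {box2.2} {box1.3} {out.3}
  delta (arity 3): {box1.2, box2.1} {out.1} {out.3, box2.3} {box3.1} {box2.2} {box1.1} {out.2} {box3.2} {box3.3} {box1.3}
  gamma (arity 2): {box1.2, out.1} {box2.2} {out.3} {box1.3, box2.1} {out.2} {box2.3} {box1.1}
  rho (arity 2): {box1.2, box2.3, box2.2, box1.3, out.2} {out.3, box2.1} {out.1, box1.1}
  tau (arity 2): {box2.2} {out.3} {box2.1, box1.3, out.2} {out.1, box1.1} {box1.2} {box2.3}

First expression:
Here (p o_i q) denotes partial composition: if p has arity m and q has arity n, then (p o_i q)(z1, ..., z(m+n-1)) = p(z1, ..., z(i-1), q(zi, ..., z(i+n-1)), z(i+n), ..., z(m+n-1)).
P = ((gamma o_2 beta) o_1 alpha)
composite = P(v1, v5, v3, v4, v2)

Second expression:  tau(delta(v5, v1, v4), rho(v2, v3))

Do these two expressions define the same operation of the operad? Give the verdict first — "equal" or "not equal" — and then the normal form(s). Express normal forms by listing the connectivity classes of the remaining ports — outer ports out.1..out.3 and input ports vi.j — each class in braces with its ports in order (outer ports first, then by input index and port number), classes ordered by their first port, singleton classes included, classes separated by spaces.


not equal; first: {out.1} {out.2} {out.3} {v1.1, v1.2, v5.3} {v1.3, v3.3} {v2.1, v4.1, v4.2} {v2.2} {v2.3} {v3.1} {v3.2, v5.2} {v4.3} {v5.1}; second: {out.1} {out.2, v1.3, v2.1} {out.3} {v1.1, v5.2} {v1.2} {v2.2, v2.3, v3.2, v3.3} {v3.1} {v4.1} {v4.2} {v4.3} {v5.1} {v5.3}


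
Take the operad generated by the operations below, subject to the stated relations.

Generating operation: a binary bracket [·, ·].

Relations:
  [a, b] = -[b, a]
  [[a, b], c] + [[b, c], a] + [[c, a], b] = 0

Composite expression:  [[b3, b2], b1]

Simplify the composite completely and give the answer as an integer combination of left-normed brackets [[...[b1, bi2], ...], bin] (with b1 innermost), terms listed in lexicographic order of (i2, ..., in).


[[b1, b2], b3] - [[b1, b3], b2]

Expand each bracket as ab - ba; the b1-initial words give the coefficients.
Composite bracket: [[b3, b2], b1]
Each bracket splits as ab - ba, giving 4 signed words (2^2 = 4).
Only words starting with b1 matter:
  from b1b2b3, sign +1: term +[[b1, b2], b3]
  from b1b3b2, sign -1: term -[[b1, b3], b2]


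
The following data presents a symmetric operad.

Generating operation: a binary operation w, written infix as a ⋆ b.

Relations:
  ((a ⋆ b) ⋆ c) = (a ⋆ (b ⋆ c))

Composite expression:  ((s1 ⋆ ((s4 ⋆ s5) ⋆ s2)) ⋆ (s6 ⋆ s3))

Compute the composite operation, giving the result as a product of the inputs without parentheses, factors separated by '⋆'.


s1 ⋆ s4 ⋆ s5 ⋆ s2 ⋆ s6 ⋆ s3

Every regrouping of w is equal, so read the s-inputs in written order.
(s4 ⋆ s5) collapses to s4 ⋆ s5
((s4 ⋆ s5) ⋆ s2) collapses to s4 ⋆ s5 ⋆ s2
(s1 ⋆ ((s4 ⋆ s5) ⋆ s2)) collapses to s1 ⋆ s4 ⋆ s5 ⋆ s2
(s6 ⋆ s3) collapses to s6 ⋆ s3
((s1 ⋆ ((s4 ⋆ s5) ⋆ s2)) ⋆ (s6 ⋆ s3)) collapses to s1 ⋆ s4 ⋆ s5 ⋆ s2 ⋆ s6 ⋆ s3


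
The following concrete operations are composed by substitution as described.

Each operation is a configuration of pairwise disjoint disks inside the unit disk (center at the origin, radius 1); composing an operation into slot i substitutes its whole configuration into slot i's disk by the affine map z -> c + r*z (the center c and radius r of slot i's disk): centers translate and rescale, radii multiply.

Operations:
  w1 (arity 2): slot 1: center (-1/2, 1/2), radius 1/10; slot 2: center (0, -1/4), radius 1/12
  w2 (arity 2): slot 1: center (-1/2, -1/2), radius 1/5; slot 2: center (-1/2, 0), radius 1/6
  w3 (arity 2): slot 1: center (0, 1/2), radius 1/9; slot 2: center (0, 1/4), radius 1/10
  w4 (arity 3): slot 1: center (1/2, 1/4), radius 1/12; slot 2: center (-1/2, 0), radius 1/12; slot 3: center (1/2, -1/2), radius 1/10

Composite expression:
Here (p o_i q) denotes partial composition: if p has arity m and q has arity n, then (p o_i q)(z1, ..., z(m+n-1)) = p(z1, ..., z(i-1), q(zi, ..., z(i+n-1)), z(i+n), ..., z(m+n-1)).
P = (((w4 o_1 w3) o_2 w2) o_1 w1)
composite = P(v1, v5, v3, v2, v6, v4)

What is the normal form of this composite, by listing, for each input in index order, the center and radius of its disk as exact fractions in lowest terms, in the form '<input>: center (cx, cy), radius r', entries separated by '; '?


v1: center (107/216, 8/27), radius 1/1080; v2: center (119/240, 13/48), radius 1/720; v3: center (119/240, 4/15), radius 1/600; v4: center (1/2, -1/2), radius 1/10; v5: center (1/2, 125/432), radius 1/1296; v6: center (-1/2, 0), radius 1/12

Below w4, radii multiply path by path; the v-disk centers shift.
v1: after 3 affine steps, its disk has center (107/216, 8/27), radius 1/1080
v5: after 3 affine steps, its disk has center (1/2, 125/432), radius 1/1296
v3: after 3 affine steps, its disk has center (119/240, 4/15), radius 1/600
v2: after 3 affine steps, its disk has center (119/240, 13/48), radius 1/720
v6: after 1 affine step, its disk has center (-1/2, 0), radius 1/12
v4: after 1 affine step, its disk has center (1/2, -1/2), radius 1/10


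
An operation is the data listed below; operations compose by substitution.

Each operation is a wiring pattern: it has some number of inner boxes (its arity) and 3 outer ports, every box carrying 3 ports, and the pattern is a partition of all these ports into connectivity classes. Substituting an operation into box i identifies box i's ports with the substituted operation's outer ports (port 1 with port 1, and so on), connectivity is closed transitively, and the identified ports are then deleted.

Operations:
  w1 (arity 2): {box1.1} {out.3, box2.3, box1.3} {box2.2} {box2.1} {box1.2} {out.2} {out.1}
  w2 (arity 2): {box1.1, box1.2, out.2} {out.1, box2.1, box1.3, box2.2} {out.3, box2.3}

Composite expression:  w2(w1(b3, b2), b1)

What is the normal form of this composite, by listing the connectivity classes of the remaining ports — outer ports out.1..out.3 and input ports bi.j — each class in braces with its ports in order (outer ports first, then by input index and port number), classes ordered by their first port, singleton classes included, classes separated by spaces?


{out.1, b1.1, b1.2, b2.3, b3.3} {out.2} {out.3, b1.3} {b2.1} {b2.2} {b3.1} {b3.2}

Two ports join when wires chain via w2-identified ports.
composing w1 on (b3, b2), with out.j its own outer ports: {out.1} {out.2} {out.3, b2.3, b3.3} {b2.1} {b2.2} {b3.1} {b3.2}
composing w2 on (b3, b2, b1), with out.j its own outer ports: {out.1, b1.1, b1.2, b2.3, b3.3} {out.2} {out.3, b1.3} {b2.1} {b2.2} {b3.1} {b3.2}


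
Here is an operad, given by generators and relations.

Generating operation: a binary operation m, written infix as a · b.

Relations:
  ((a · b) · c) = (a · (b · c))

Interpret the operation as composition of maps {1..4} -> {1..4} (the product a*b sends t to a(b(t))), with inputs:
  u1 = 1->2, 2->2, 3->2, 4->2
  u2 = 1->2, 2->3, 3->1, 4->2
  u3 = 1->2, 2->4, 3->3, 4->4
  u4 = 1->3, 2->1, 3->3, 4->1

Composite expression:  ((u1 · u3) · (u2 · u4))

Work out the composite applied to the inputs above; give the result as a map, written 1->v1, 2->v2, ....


(u1 · u3) = 1->2, 2->2, 3->2, 4->2
(u2 · u4) = 1->1, 2->2, 3->1, 4->2
((u1 · u3) · (u2 · u4)) = 1->2, 2->2, 3->2, 4->2

1->2, 2->2, 3->2, 4->2


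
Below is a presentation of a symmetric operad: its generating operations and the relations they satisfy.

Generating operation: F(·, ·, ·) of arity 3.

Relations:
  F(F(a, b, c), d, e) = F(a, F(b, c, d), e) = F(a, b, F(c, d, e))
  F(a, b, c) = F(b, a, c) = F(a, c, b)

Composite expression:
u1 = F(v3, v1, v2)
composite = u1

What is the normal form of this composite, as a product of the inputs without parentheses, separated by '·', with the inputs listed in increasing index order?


v1 · v2 · v3

Key point: F commutes, so take the v-inputs in any fixed order.
F(v3, v1, v2) collapses to v3 · v1 · v2
sorting the factors by input index: v1 · v2 · v3


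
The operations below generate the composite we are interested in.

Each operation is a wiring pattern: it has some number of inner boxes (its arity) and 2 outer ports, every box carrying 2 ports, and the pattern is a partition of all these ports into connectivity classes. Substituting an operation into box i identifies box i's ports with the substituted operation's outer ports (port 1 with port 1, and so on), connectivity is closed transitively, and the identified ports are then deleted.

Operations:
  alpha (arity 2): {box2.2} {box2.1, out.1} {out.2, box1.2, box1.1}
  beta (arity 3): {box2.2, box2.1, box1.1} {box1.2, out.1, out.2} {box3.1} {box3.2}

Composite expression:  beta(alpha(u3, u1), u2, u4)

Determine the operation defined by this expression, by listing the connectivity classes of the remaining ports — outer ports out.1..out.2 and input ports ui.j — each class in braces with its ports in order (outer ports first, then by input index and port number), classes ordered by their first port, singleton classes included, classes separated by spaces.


Connectivity passes through glued beta-boundaries; trace each wire chain.
composing alpha on (u3, u1), with out.j its own outer ports: {out.1, u1.1} {out.2, u3.1, u3.2} {u1.2}
composing beta on (u3, u1, u2, u4), with out.j its own outer ports: {out.1, out.2, u3.1, u3.2} {u1.1, u2.1, u2.2} {u1.2} {u4.1} {u4.2}

{out.1, out.2, u3.1, u3.2} {u1.1, u2.1, u2.2} {u1.2} {u4.1} {u4.2}


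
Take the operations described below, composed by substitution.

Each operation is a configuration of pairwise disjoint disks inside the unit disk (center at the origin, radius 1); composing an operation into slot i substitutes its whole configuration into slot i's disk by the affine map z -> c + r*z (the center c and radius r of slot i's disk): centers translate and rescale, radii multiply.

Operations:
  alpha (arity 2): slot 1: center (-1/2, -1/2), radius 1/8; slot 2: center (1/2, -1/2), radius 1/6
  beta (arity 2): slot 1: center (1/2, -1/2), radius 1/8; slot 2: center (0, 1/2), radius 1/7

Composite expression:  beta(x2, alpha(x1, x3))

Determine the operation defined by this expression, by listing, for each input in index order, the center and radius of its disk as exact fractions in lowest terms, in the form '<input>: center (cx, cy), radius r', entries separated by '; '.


x1: center (-1/14, 3/7), radius 1/56; x2: center (1/2, -1/2), radius 1/8; x3: center (1/14, 3/7), radius 1/42

Affine substitution under beta: radii multiply and x-centers shift.
x2 passes through 1 substitution, ending at center (1/2, -1/2), radius 1/8
x1 passes through 2 substitutions, ending at center (-1/14, 3/7), radius 1/56
x3 passes through 2 substitutions, ending at center (1/14, 3/7), radius 1/42


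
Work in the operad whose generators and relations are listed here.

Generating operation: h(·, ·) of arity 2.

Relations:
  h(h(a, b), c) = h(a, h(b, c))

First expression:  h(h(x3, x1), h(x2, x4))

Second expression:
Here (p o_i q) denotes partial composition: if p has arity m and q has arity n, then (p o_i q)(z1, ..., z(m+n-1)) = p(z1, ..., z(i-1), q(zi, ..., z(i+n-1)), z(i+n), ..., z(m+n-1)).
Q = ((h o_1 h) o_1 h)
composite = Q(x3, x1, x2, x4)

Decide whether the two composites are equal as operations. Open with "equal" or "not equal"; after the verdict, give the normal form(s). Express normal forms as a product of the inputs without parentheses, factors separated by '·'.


equal; the common form is x3 · x1 · x2 · x4


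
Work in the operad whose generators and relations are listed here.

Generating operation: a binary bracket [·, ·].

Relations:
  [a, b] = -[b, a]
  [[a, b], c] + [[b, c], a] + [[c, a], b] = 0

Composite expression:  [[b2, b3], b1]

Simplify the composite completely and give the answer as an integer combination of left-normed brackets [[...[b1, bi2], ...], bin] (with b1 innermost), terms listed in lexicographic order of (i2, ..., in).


Skip Jacobi rewriting: expand, keep b1-initial words, read off terms.
Composite bracket: [[b2, b3], b1]
Applying ab - ba throughout gives 4 signed words (2^2 = 4).
The b1-initial words carry the normal form:
  b1b2b3 appears with sign -1, giving the term -[[b1, b2], b3]
  b1b3b2 appears with sign +1, giving the term +[[b1, b3], b2]

-[[b1, b2], b3] + [[b1, b3], b2]


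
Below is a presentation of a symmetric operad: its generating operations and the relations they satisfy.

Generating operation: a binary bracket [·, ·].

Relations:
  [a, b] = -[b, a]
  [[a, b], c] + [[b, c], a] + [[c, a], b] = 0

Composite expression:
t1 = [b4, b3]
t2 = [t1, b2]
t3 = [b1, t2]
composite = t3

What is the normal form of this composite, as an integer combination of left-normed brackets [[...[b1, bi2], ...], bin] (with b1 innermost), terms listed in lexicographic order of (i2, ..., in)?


Left-normed coefficients sit on the b1-initial expansion words.
Composite bracket: [b1, [[b4, b3], b2]]
Expanding via [a, b] = ab - ba: 8 signed words (2^3 = 8).
Keep just the words that open with b1:
  from b1b2b3b4, sign +1: term +[[[b1, b2], b3], b4]
  from b1b2b4b3, sign -1: term -[[[b1, b2], b4], b3]
  from b1b3b4b2, sign -1: term -[[[b1, b3], b4], b2]
  from b1b4b3b2, sign +1: term +[[[b1, b4], b3], b2]

[[[b1, b2], b3], b4] - [[[b1, b2], b4], b3] - [[[b1, b3], b4], b2] + [[[b1, b4], b3], b2]


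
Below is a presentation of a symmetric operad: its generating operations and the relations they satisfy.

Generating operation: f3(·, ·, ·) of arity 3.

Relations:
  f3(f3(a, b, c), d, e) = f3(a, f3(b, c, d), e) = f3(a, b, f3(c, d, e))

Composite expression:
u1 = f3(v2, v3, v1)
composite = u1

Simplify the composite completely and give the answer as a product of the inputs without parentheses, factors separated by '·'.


v2 · v3 · v1

The f3-tree's shape is irrelevant; the v-reading-order decides.
f3(v2, v3, v1) unparenthesizes to v2 · v3 · v1


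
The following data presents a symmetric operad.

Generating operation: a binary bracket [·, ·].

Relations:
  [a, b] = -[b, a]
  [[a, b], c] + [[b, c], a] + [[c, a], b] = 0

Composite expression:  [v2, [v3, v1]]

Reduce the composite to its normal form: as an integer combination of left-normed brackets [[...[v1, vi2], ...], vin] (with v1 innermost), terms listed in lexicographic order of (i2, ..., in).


[[v1, v3], v2]

Skip Jacobi rewriting: expand, keep v1-initial words, read off terms.
Composite bracket: [v2, [v3, v1]]
Under [a, b] = ab - ba we get 4 signed associative words (2^2 = 4).
Words beginning with v1 determine it all:
  from v1v3v2, sign +1: term +[[v1, v3], v2]


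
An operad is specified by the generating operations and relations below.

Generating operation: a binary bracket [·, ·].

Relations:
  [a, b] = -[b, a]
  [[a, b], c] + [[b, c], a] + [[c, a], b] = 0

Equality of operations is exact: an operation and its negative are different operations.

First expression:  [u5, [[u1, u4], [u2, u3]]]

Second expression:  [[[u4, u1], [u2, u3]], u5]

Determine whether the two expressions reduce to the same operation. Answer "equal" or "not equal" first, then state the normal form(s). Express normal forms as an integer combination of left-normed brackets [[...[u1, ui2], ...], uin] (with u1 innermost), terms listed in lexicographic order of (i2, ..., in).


equal — both sides give -[[[[u1, u4], u2], u3], u5] + [[[[u1, u4], u3], u2], u5]

In normal form, the first expression is -[[[[u1, u4], u2], u3], u5] + [[[[u1, u4], u3], u2], u5]
In normal form, the second expression is -[[[[u1, u4], u2], u3], u5] + [[[[u1, u4], u3], u2], u5]
One common form — equal.


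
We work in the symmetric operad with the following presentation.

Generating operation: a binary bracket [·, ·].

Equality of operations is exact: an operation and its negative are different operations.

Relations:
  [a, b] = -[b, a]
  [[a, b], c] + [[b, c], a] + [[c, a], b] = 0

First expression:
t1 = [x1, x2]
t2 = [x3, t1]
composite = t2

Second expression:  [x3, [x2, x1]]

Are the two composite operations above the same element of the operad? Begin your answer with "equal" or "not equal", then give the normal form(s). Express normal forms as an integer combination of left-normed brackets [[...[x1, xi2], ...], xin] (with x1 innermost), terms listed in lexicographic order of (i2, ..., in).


not equal; the first gives -[[x1, x2], x3] and the second [[x1, x2], x3]

The first expression, normalized: -[[x1, x2], x3]
The second expression, normalized: [[x1, x2], x3]
They disagree, so not equal.


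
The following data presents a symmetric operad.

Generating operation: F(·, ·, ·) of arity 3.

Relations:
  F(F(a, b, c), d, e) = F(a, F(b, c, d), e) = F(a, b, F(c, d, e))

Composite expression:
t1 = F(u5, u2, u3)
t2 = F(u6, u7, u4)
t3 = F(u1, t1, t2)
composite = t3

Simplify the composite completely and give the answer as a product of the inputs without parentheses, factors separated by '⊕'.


Key point: F is associative — brackets drop, the u-order remains.
F(u5, u2, u3) linearizes to u5 ⊕ u2 ⊕ u3
F(u6, u7, u4) linearizes to u6 ⊕ u7 ⊕ u4
F(u1, F(u5, u2, u3), F(u6, u7, u4)) linearizes to u1 ⊕ u5 ⊕ u2 ⊕ u3 ⊕ u6 ⊕ u7 ⊕ u4

u1 ⊕ u5 ⊕ u2 ⊕ u3 ⊕ u6 ⊕ u7 ⊕ u4


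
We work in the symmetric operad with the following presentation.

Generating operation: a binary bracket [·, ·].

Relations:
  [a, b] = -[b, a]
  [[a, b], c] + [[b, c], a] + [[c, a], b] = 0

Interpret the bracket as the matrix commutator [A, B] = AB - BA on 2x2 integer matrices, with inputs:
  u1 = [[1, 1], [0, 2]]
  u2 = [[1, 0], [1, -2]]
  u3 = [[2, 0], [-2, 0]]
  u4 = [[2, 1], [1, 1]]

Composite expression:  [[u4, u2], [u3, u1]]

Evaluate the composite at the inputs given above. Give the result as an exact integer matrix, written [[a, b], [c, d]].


[[-10, 16], [4, 10]]

[u4, u2] = [[1, -3], [2, -1]]
[u3, u1] = [[2, 2], [2, -2]]
[[u4, u2], [u3, u1]] = [[-10, 16], [4, 10]]


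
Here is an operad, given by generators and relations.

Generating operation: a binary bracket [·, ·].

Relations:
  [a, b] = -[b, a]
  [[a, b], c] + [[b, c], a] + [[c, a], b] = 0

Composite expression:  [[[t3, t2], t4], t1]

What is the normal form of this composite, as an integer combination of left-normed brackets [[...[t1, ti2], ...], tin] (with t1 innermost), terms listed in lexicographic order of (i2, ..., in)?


[[[t1, t2], t3], t4] - [[[t1, t3], t2], t4] - [[[t1, t4], t2], t3] + [[[t1, t4], t3], t2]


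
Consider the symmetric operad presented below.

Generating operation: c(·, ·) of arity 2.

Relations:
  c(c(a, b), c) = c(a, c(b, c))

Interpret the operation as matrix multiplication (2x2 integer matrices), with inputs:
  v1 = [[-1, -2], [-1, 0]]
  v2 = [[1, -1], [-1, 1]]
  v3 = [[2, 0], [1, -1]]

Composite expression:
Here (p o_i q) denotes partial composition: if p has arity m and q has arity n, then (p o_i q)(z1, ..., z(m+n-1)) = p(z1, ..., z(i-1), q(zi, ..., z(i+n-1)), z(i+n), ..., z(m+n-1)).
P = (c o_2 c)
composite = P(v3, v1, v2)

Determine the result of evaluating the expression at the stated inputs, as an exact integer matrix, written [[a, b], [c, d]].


c(v1, v2) = [[1, -1], [-1, 1]]
c(v3, c(v1, v2)) = [[2, -2], [2, -2]]

[[2, -2], [2, -2]]


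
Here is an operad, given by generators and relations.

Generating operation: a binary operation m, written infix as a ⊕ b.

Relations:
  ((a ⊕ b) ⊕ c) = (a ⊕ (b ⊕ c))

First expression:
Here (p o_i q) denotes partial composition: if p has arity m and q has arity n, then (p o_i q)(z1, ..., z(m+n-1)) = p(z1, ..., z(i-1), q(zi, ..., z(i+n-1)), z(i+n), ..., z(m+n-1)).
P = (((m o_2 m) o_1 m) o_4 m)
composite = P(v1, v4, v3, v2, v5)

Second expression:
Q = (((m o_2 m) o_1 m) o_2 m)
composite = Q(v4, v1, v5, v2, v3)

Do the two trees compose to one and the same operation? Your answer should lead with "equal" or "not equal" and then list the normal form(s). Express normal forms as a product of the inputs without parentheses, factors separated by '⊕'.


not equal — first v1 ⊕ v4 ⊕ v3 ⊕ v2 ⊕ v5, second v4 ⊕ v1 ⊕ v5 ⊕ v2 ⊕ v3

Normal form of the first expression: v1 ⊕ v4 ⊕ v3 ⊕ v2 ⊕ v5
Normal form of the second expression: v4 ⊕ v1 ⊕ v5 ⊕ v2 ⊕ v3
The normal forms differ: not equal.


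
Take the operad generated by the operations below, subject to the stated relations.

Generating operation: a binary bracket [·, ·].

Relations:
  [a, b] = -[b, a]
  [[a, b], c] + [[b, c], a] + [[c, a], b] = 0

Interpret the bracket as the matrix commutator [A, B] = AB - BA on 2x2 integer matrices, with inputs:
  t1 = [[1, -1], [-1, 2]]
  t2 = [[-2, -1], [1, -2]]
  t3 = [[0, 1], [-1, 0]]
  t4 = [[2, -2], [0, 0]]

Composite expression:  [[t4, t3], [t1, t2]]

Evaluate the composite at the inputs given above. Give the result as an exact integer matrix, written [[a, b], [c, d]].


[[0, 12], [-12, 0]]

[t4, t3] = [[2, 2], [2, -2]]
[t1, t2] = [[-2, 1], [1, 2]]
[[t4, t3], [t1, t2]] = [[0, 12], [-12, 0]]


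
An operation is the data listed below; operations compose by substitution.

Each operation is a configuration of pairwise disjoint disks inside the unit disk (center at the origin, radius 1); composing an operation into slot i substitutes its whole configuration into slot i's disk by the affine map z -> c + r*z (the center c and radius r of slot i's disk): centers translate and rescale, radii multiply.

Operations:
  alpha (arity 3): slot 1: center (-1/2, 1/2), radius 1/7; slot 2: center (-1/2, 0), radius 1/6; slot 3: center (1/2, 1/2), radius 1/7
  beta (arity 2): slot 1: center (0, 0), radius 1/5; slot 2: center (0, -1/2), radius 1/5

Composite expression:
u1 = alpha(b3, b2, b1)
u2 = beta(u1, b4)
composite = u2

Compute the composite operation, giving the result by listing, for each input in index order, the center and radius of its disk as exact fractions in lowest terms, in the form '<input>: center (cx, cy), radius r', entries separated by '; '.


b1: center (1/10, 1/10), radius 1/35; b2: center (-1/10, 0), radius 1/30; b3: center (-1/10, 1/10), radius 1/35; b4: center (0, -1/2), radius 1/5

Each b-disk chains the slot maps above it in beta; radii multiply.
input b3: applying the 2 nested substitutions gives center (-1/10, 1/10), radius 1/35
input b2: applying the 2 nested substitutions gives center (-1/10, 0), radius 1/30
input b1: applying the 2 nested substitutions gives center (1/10, 1/10), radius 1/35
input b4: applying the 1 nested substitution gives center (0, -1/2), radius 1/5


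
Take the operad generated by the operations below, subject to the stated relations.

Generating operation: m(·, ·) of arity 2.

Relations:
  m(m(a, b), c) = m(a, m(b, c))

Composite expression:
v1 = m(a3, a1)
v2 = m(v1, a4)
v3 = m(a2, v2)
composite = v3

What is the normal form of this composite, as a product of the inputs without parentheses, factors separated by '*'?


a2 * a3 * a1 * a4

Key point: m is associative — brackets drop, the a-order remains.
m(a3, a1) reduces to a3 * a1
m(m(a3, a1), a4) reduces to a3 * a1 * a4
m(a2, m(m(a3, a1), a4)) reduces to a2 * a3 * a1 * a4


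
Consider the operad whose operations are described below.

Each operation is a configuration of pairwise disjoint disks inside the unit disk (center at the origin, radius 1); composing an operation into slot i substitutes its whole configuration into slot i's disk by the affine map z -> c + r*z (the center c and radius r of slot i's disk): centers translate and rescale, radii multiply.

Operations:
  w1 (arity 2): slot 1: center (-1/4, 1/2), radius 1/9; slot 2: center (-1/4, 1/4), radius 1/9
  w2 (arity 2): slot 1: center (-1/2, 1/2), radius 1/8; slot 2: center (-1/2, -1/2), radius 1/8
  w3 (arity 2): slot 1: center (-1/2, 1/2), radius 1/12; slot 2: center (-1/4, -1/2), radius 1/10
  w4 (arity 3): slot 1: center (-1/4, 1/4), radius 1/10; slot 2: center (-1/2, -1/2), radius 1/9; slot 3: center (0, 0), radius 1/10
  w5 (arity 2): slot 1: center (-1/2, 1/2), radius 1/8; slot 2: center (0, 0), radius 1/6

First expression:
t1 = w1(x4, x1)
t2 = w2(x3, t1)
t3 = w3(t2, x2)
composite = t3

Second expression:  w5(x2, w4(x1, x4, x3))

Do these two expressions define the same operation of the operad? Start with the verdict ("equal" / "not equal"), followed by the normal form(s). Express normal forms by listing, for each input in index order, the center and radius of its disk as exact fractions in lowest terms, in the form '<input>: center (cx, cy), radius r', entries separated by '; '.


not equal: they reduce to x1: center (-209/384, 59/128), radius 1/864; x2: center (-1/4, -1/2), radius 1/10; x3: center (-13/24, 13/24), radius 1/96; x4: center (-209/384, 89/192), radius 1/864 and x1: center (-1/24, 1/24), radius 1/60; x2: center (-1/2, 1/2), radius 1/8; x3: center (0, 0), radius 1/60; x4: center (-1/12, -1/12), radius 1/54

In normal form, the first expression is x1: center (-209/384, 59/128), radius 1/864; x2: center (-1/4, -1/2), radius 1/10; x3: center (-13/24, 13/24), radius 1/96; x4: center (-209/384, 89/192), radius 1/864
In normal form, the second expression is x1: center (-1/24, 1/24), radius 1/60; x2: center (-1/2, 1/2), radius 1/8; x3: center (0, 0), radius 1/60; x4: center (-1/12, -1/12), radius 1/54
Distinct normal forms: not equal.


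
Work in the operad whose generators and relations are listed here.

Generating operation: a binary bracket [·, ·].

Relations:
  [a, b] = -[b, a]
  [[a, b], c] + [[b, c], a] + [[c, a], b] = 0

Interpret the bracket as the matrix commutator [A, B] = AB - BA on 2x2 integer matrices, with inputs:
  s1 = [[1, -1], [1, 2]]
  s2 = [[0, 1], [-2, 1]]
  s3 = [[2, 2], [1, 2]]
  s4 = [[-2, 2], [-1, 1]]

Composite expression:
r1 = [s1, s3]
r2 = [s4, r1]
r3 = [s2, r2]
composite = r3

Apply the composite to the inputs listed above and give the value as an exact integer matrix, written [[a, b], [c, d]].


[[45, -18], [9, -45]]

[s1, s3] = [[-3, -2], [1, 3]]
[s4, [s1, s3]] = [[0, 18], [9, 0]]
[s2, [s4, [s1, s3]]] = [[45, -18], [9, -45]]


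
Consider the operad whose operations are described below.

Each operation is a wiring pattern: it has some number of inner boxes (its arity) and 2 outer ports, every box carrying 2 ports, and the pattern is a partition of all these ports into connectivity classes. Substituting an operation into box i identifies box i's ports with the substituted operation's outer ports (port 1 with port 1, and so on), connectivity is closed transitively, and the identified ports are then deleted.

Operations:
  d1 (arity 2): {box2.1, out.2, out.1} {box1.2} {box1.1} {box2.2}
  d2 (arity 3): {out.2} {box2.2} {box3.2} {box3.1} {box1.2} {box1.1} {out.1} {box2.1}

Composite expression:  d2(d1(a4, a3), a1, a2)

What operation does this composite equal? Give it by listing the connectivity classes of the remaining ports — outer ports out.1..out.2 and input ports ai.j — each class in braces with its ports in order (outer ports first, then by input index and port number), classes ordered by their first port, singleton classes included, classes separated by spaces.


{out.1} {out.2} {a1.1} {a1.2} {a2.1} {a2.2} {a3.1} {a3.2} {a4.1} {a4.2}


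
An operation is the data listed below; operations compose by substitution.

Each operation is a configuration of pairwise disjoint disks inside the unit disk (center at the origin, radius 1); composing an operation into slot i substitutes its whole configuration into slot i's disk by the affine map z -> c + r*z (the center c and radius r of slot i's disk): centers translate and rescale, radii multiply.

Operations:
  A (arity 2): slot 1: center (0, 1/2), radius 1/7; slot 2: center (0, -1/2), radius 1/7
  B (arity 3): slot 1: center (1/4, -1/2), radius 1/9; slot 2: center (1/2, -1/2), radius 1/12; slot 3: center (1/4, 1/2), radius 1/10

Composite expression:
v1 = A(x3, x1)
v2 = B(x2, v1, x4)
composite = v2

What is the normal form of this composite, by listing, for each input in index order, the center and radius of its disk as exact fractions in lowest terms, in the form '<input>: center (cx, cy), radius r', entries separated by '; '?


Below B, radii multiply path by path; the x-disk centers shift.
input x2: composing its 1 substitution step yields center (1/4, -1/2), radius 1/9
input x3: composing its 2 substitution steps yields center (1/2, -11/24), radius 1/84
input x1: composing its 2 substitution steps yields center (1/2, -13/24), radius 1/84
input x4: composing its 1 substitution step yields center (1/4, 1/2), radius 1/10

x1: center (1/2, -13/24), radius 1/84; x2: center (1/4, -1/2), radius 1/9; x3: center (1/2, -11/24), radius 1/84; x4: center (1/4, 1/2), radius 1/10


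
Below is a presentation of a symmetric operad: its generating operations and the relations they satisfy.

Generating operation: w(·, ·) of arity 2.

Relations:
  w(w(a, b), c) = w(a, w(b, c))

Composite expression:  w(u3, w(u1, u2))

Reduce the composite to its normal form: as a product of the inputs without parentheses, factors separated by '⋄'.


u3 ⋄ u1 ⋄ u2


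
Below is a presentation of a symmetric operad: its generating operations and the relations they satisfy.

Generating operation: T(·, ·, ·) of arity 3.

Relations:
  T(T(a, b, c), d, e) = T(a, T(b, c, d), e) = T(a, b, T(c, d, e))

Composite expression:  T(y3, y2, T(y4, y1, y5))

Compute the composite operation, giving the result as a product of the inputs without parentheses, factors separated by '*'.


y3 * y2 * y4 * y1 * y5

Associativity of T dissolves the nesting; only the y-input order survives.
T(y4, y1, y5) linearizes to y4 * y1 * y5
T(y3, y2, T(y4, y1, y5)) linearizes to y3 * y2 * y4 * y1 * y5


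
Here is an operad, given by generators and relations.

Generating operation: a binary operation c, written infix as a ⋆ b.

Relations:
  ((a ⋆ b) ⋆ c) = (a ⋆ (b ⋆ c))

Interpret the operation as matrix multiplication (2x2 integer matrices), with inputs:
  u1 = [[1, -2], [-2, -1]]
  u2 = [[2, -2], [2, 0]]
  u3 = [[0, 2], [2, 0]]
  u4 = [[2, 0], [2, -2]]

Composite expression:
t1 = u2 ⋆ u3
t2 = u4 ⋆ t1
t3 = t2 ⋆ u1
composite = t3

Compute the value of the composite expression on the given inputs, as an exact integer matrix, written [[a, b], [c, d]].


[[-24, 8], [-8, 16]]

(u2 ⋆ u3) = [[-4, 4], [0, 4]]
(u4 ⋆ (u2 ⋆ u3)) = [[-8, 8], [-8, 0]]
((u4 ⋆ (u2 ⋆ u3)) ⋆ u1) = [[-24, 8], [-8, 16]]
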